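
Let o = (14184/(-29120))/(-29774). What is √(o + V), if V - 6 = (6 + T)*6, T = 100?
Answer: √471294304952421405/27094340 ≈ 25.338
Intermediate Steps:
V = 642 (V = 6 + (6 + 100)*6 = 6 + 106*6 = 6 + 636 = 642)
o = 1773/108377360 (o = (14184*(-1/29120))*(-1/29774) = -1773/3640*(-1/29774) = 1773/108377360 ≈ 1.6359e-5)
√(o + V) = √(1773/108377360 + 642) = √(69578266893/108377360) = √471294304952421405/27094340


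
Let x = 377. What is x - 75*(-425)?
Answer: 32252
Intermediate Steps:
x - 75*(-425) = 377 - 75*(-425) = 377 + 31875 = 32252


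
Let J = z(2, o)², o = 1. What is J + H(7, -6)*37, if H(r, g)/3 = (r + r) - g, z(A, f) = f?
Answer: 2221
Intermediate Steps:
J = 1 (J = 1² = 1)
H(r, g) = -3*g + 6*r (H(r, g) = 3*((r + r) - g) = 3*(2*r - g) = 3*(-g + 2*r) = -3*g + 6*r)
J + H(7, -6)*37 = 1 + (-3*(-6) + 6*7)*37 = 1 + (18 + 42)*37 = 1 + 60*37 = 1 + 2220 = 2221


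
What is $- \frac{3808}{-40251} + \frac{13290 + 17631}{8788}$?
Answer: $\frac{1278065875}{353725788} \approx 3.6132$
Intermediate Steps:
$- \frac{3808}{-40251} + \frac{13290 + 17631}{8788} = \left(-3808\right) \left(- \frac{1}{40251}\right) + 30921 \cdot \frac{1}{8788} = \frac{3808}{40251} + \frac{30921}{8788} = \frac{1278065875}{353725788}$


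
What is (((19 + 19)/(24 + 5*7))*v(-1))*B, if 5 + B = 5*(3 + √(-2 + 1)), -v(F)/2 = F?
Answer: 760/59 + 380*I/59 ≈ 12.881 + 6.4407*I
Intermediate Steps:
v(F) = -2*F
B = 10 + 5*I (B = -5 + 5*(3 + √(-2 + 1)) = -5 + 5*(3 + √(-1)) = -5 + 5*(3 + I) = -5 + (15 + 5*I) = 10 + 5*I ≈ 10.0 + 5.0*I)
(((19 + 19)/(24 + 5*7))*v(-1))*B = (((19 + 19)/(24 + 5*7))*(-2*(-1)))*(10 + 5*I) = ((38/(24 + 35))*2)*(10 + 5*I) = ((38/59)*2)*(10 + 5*I) = 76*(10 + 5*I)/59 = 760/59 + 380*I/59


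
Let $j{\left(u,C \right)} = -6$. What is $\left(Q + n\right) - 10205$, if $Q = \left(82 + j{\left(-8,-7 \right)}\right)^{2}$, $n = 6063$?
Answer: $1634$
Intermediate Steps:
$Q = 5776$ ($Q = \left(82 - 6\right)^{2} = 76^{2} = 5776$)
$\left(Q + n\right) - 10205 = \left(5776 + 6063\right) - 10205 = 11839 - 10205 = 1634$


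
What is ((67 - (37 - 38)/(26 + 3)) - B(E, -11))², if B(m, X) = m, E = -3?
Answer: 4124961/841 ≈ 4904.8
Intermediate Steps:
((67 - (37 - 38)/(26 + 3)) - B(E, -11))² = ((67 - (37 - 38)/(26 + 3)) - 1*(-3))² = ((67 - (-1)/29) + 3)² = ((67 - 1*(-1/29)) + 3)² = ((67 + 1/29) + 3)² = (1944/29 + 3)² = (2031/29)² = 4124961/841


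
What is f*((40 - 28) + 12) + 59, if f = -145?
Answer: -3421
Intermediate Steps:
f*((40 - 28) + 12) + 59 = -145*((40 - 28) + 12) + 59 = -145*(12 + 12) + 59 = -145*24 + 59 = -3480 + 59 = -3421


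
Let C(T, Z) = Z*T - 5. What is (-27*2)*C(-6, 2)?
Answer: 918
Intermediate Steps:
C(T, Z) = -5 + T*Z (C(T, Z) = T*Z - 5 = -5 + T*Z)
(-27*2)*C(-6, 2) = (-27*2)*(-5 - 6*2) = -54*(-5 - 12) = -54*(-17) = 918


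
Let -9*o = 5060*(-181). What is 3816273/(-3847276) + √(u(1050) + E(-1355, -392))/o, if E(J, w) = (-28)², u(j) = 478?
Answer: -3816273/3847276 + 9*√1262/915860 ≈ -0.99159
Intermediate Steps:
o = 915860/9 (o = -5060*(-181)/9 = -⅑*(-915860) = 915860/9 ≈ 1.0176e+5)
E(J, w) = 784
3816273/(-3847276) + √(u(1050) + E(-1355, -392))/o = 3816273/(-3847276) + √(478 + 784)/(915860/9) = 3816273*(-1/3847276) + √1262*(9/915860) = -3816273/3847276 + 9*√1262/915860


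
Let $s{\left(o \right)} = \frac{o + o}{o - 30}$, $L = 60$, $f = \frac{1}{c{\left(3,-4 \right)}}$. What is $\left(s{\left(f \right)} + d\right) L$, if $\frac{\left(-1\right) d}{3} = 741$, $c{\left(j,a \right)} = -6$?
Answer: $- \frac{24141660}{181} \approx -1.3338 \cdot 10^{5}$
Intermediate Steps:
$d = -2223$ ($d = \left(-3\right) 741 = -2223$)
$f = - \frac{1}{6}$ ($f = \frac{1}{-6} = - \frac{1}{6} \approx -0.16667$)
$s{\left(o \right)} = \frac{2 o}{-30 + o}$
$\left(s{\left(f \right)} + d\right) L = \left(2 \left(- \frac{1}{6}\right) \frac{1}{-30 - \frac{1}{6}} - 2223\right) 60 = \left(2 \left(- \frac{1}{6}\right) \frac{1}{- \frac{181}{6}} - 2223\right) 60 = \left(2 \left(- \frac{1}{6}\right) \left(- \frac{6}{181}\right) - 2223\right) 60 = \left(\frac{2}{181} - 2223\right) 60 = \left(- \frac{402361}{181}\right) 60 = - \frac{24141660}{181}$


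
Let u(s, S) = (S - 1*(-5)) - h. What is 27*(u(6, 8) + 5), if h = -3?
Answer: 567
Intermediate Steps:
u(s, S) = 8 + S (u(s, S) = (S - 1*(-5)) - 1*(-3) = (S + 5) + 3 = (5 + S) + 3 = 8 + S)
27*(u(6, 8) + 5) = 27*((8 + 8) + 5) = 27*(16 + 5) = 27*21 = 567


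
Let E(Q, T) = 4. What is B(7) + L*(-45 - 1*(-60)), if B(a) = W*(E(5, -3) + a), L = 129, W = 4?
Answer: 1979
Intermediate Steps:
B(a) = 16 + 4*a (B(a) = 4*(4 + a) = 16 + 4*a)
B(7) + L*(-45 - 1*(-60)) = (16 + 4*7) + 129*(-45 - 1*(-60)) = (16 + 28) + 129*(-45 + 60) = 44 + 129*15 = 44 + 1935 = 1979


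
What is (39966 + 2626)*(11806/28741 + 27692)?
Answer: 33899295562176/28741 ≈ 1.1795e+9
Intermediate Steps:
(39966 + 2626)*(11806/28741 + 27692) = 42592*(11806*(1/28741) + 27692) = 42592*(11806/28741 + 27692) = 42592*(795907578/28741) = 33899295562176/28741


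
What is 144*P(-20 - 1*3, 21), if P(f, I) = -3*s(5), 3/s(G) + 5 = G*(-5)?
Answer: 216/5 ≈ 43.200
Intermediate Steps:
s(G) = 3/(-5 - 5*G) (s(G) = 3/(-5 + G*(-5)) = 3/(-5 - 5*G))
P(f, I) = 3/10 (P(f, I) = -(-9)/(5 + 5*5) = -(-9)/(5 + 25) = -(-9)/30 = -3*(-⅒) = 3/10)
144*P(-20 - 1*3, 21) = 144*(3/10) = 216/5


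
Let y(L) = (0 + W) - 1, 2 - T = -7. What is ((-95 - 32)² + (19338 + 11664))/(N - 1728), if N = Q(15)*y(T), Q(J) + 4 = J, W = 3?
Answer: -47131/1706 ≈ -27.627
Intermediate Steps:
T = 9 (T = 2 - 1*(-7) = 2 + 7 = 9)
Q(J) = -4 + J
y(L) = 2 (y(L) = (0 + 3) - 1 = 3 - 1 = 2)
N = 22 (N = (-4 + 15)*2 = 11*2 = 22)
((-95 - 32)² + (19338 + 11664))/(N - 1728) = ((-95 - 32)² + (19338 + 11664))/(22 - 1728) = ((-127)² + 31002)/(-1706) = (16129 + 31002)*(-1/1706) = 47131*(-1/1706) = -47131/1706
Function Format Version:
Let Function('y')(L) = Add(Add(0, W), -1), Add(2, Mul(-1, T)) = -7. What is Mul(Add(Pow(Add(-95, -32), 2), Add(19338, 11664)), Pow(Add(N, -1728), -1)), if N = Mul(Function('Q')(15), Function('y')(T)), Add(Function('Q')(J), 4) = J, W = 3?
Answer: Rational(-47131, 1706) ≈ -27.627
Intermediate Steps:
T = 9 (T = Add(2, Mul(-1, -7)) = Add(2, 7) = 9)
Function('Q')(J) = Add(-4, J)
Function('y')(L) = 2 (Function('y')(L) = Add(Add(0, 3), -1) = Add(3, -1) = 2)
N = 22 (N = Mul(Add(-4, 15), 2) = Mul(11, 2) = 22)
Mul(Add(Pow(Add(-95, -32), 2), Add(19338, 11664)), Pow(Add(N, -1728), -1)) = Mul(Add(Pow(Add(-95, -32), 2), Add(19338, 11664)), Pow(Add(22, -1728), -1)) = Mul(Add(Pow(-127, 2), 31002), Pow(-1706, -1)) = Mul(Add(16129, 31002), Rational(-1, 1706)) = Mul(47131, Rational(-1, 1706)) = Rational(-47131, 1706)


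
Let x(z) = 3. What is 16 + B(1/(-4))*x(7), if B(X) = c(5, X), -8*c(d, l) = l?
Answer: 515/32 ≈ 16.094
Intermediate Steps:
c(d, l) = -l/8
B(X) = -X/8
16 + B(1/(-4))*x(7) = 16 - 1/(8*(-4))*3 = 16 - (-1)/(8*4)*3 = 16 - 1/8*(-1/4)*3 = 16 + (1/32)*3 = 16 + 3/32 = 515/32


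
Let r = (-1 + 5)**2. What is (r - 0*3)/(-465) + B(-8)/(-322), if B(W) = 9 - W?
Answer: -13057/149730 ≈ -0.087204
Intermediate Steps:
r = 16 (r = 4**2 = 16)
(r - 0*3)/(-465) + B(-8)/(-322) = (16 - 0*3)/(-465) + (9 - 1*(-8))/(-322) = (16 - 2*0)*(-1/465) + (9 + 8)*(-1/322) = (16 + 0)*(-1/465) + 17*(-1/322) = 16*(-1/465) - 17/322 = -16/465 - 17/322 = -13057/149730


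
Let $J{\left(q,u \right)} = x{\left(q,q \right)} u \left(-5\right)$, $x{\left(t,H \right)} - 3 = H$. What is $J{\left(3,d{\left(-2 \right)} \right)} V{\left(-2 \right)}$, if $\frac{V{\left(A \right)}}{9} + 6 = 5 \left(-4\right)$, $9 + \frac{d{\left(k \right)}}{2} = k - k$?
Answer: $-126360$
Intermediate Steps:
$d{\left(k \right)} = -18$ ($d{\left(k \right)} = -18 + 2 \left(k - k\right) = -18 + 2 \cdot 0 = -18 + 0 = -18$)
$x{\left(t,H \right)} = 3 + H$
$V{\left(A \right)} = -234$ ($V{\left(A \right)} = -54 + 9 \cdot 5 \left(-4\right) = -54 + 9 \left(-20\right) = -54 - 180 = -234$)
$J{\left(q,u \right)} = - 5 u \left(3 + q\right)$ ($J{\left(q,u \right)} = \left(3 + q\right) u \left(-5\right) = u \left(3 + q\right) \left(-5\right) = - 5 u \left(3 + q\right)$)
$J{\left(3,d{\left(-2 \right)} \right)} V{\left(-2 \right)} = \left(-5\right) \left(-18\right) \left(3 + 3\right) \left(-234\right) = \left(-5\right) \left(-18\right) 6 \left(-234\right) = 540 \left(-234\right) = -126360$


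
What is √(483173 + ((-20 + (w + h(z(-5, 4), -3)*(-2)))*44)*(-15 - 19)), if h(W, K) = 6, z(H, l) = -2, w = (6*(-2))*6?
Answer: 3*√70973 ≈ 799.22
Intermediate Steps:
w = -72 (w = -12*6 = -72)
√(483173 + ((-20 + (w + h(z(-5, 4), -3)*(-2)))*44)*(-15 - 19)) = √(483173 + ((-20 + (-72 + 6*(-2)))*44)*(-15 - 19)) = √(483173 + ((-20 + (-72 - 12))*44)*(-34)) = √(483173 + ((-20 - 84)*44)*(-34)) = √(483173 - 104*44*(-34)) = √(483173 - 4576*(-34)) = √(483173 + 155584) = √638757 = 3*√70973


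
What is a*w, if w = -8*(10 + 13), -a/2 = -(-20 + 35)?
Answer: -5520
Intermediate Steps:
a = 30 (a = -(-2)*(-20 + 35) = -(-2)*15 = -2*(-15) = 30)
w = -184 (w = -8*23 = -184)
a*w = 30*(-184) = -5520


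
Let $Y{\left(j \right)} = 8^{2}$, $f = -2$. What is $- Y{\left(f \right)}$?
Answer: $-64$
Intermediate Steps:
$Y{\left(j \right)} = 64$
$- Y{\left(f \right)} = \left(-1\right) 64 = -64$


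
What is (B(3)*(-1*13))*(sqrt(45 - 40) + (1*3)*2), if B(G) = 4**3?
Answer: -4992 - 832*sqrt(5) ≈ -6852.4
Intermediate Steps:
B(G) = 64
(B(3)*(-1*13))*(sqrt(45 - 40) + (1*3)*2) = (64*(-1*13))*(sqrt(45 - 40) + (1*3)*2) = (64*(-13))*(sqrt(5) + 3*2) = -832*(sqrt(5) + 6) = -832*(6 + sqrt(5)) = -4992 - 832*sqrt(5)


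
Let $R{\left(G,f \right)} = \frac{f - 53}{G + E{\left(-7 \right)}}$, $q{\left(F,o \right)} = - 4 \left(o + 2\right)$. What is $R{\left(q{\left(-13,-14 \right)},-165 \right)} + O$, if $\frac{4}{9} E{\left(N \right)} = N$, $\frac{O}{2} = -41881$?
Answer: $- \frac{10806170}{129} \approx -83769.0$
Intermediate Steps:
$O = -83762$ ($O = 2 \left(-41881\right) = -83762$)
$E{\left(N \right)} = \frac{9 N}{4}$
$q{\left(F,o \right)} = -8 - 4 o$ ($q{\left(F,o \right)} = - 4 \left(2 + o\right) = -8 - 4 o$)
$R{\left(G,f \right)} = \frac{-53 + f}{- \frac{63}{4} + G}$ ($R{\left(G,f \right)} = \frac{f - 53}{G + \frac{9}{4} \left(-7\right)} = \frac{-53 + f}{G - \frac{63}{4}} = \frac{-53 + f}{- \frac{63}{4} + G}$)
$R{\left(q{\left(-13,-14 \right)},-165 \right)} + O = \frac{4 \left(-53 - 165\right)}{-63 + 4 \left(-8 - -56\right)} - 83762 = 4 \frac{1}{-63 + 4 \left(-8 + 56\right)} \left(-218\right) - 83762 = 4 \frac{1}{-63 + 4 \cdot 48} \left(-218\right) - 83762 = 4 \frac{1}{-63 + 192} \left(-218\right) - 83762 = 4 \cdot \frac{1}{129} \left(-218\right) - 83762 = - \frac{872}{129} - 83762 = - \frac{10806170}{129}$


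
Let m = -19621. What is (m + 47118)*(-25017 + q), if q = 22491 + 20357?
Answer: 490299007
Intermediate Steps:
q = 42848
(m + 47118)*(-25017 + q) = (-19621 + 47118)*(-25017 + 42848) = 27497*17831 = 490299007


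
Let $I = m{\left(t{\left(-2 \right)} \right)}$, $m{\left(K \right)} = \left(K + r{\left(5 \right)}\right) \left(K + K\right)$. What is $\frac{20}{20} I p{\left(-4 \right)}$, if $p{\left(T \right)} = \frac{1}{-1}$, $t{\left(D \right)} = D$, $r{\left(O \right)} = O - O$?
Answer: $-8$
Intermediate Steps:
$r{\left(O \right)} = 0$
$m{\left(K \right)} = 2 K^{2}$ ($m{\left(K \right)} = \left(K + 0\right) \left(K + K\right) = K 2 K = 2 K^{2}$)
$I = 8$ ($I = 2 \left(-2\right)^{2} = 2 \cdot 4 = 8$)
$p{\left(T \right)} = -1$
$\frac{20}{20} I p{\left(-4 \right)} = \frac{20}{20} \cdot 8 \left(-1\right) = 20 \cdot \frac{1}{20} \cdot 8 \left(-1\right) = 1 \cdot 8 \left(-1\right) = 8 \left(-1\right) = -8$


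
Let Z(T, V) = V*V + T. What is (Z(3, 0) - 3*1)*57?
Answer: 0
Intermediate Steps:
Z(T, V) = T + V**2 (Z(T, V) = V**2 + T = T + V**2)
(Z(3, 0) - 3*1)*57 = ((3 + 0**2) - 3*1)*57 = ((3 + 0) - 3)*57 = (3 - 3)*57 = 0*57 = 0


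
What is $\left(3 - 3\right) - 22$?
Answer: $-22$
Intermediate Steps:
$\left(3 - 3\right) - 22 = 0 - 22 = -22$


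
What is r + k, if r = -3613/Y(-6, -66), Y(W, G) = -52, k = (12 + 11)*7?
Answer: 11985/52 ≈ 230.48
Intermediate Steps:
k = 161 (k = 23*7 = 161)
r = 3613/52 (r = -3613/(-52) = -3613*(-1/52) = 3613/52 ≈ 69.481)
r + k = 3613/52 + 161 = 11985/52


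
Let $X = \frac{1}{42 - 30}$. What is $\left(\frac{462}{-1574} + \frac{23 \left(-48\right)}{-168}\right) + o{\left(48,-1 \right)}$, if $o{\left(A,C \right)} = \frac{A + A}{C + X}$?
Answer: $- \frac{5965933}{60599} \approx -98.449$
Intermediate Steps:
$X = \frac{1}{12} \approx 0.083333$
$o{\left(A,C \right)} = \frac{2 A}{\frac{1}{12} + C}$ ($o{\left(A,C \right)} = \frac{A + A}{C + \frac{1}{12}} = \frac{2 A}{\frac{1}{12} + C}$)
$\left(\frac{462}{-1574} + \frac{23 \left(-48\right)}{-168}\right) + o{\left(48,-1 \right)} = \left(\frac{462}{-1574} + \frac{23 \left(-48\right)}{-168}\right) + 24 \cdot 48 \frac{1}{1 + 12 \left(-1\right)} = \left(462 \left(- \frac{1}{1574}\right) - - \frac{46}{7}\right) + 24 \cdot 48 \frac{1}{1 - 12} = \left(- \frac{231}{787} + \frac{46}{7}\right) + 24 \cdot 48 \frac{1}{-11} = \frac{34585}{5509} + 24 \cdot 48 \left(- \frac{1}{11}\right) = \frac{34585}{5509} - \frac{1152}{11} = - \frac{5965933}{60599}$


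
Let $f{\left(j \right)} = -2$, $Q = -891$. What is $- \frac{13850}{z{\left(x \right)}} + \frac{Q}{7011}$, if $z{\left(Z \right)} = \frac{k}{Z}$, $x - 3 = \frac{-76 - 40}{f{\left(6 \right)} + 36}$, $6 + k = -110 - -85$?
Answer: $- \frac{75576223}{410533} \approx -184.09$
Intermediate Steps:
$k = -31$ ($k = -6 - 25 = -31$)
$x = - \frac{7}{17}$ ($x = 3 + \frac{-76 - 40}{-2 + 36} = 3 - \frac{116}{34} = 3 - \frac{58}{17} = - \frac{7}{17} \approx -0.41176$)
$z{\left(Z \right)} = - \frac{31}{Z}$
$- \frac{13850}{z{\left(x \right)}} + \frac{Q}{7011} = - \frac{13850}{\left(-31\right) \frac{1}{- \frac{7}{17}}} - \frac{891}{7011} = - \frac{13850}{\left(-31\right) \left(- \frac{17}{7}\right)} - \frac{99}{779} = - \frac{13850}{\frac{527}{7}} - \frac{99}{779} = \left(-13850\right) \frac{7}{527} - \frac{99}{779} = - \frac{96950}{527} - \frac{99}{779} = - \frac{75576223}{410533}$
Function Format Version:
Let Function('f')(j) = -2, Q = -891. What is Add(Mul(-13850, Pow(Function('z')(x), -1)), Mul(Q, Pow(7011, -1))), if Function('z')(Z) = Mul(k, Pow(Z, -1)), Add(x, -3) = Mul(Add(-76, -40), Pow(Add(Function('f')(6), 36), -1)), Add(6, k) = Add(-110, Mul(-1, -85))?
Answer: Rational(-75576223, 410533) ≈ -184.09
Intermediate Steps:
k = -31 (k = Add(-6, Add(-110, Mul(-1, -85))) = Add(-6, Add(-110, 85)) = Add(-6, -25) = -31)
x = Rational(-7, 17) (x = Add(3, Mul(Add(-76, -40), Pow(Add(-2, 36), -1))) = Add(3, Mul(-116, Pow(34, -1))) = Add(3, Mul(-116, Rational(1, 34))) = Add(3, Rational(-58, 17)) = Rational(-7, 17) ≈ -0.41176)
Function('z')(Z) = Mul(-31, Pow(Z, -1))
Add(Mul(-13850, Pow(Function('z')(x), -1)), Mul(Q, Pow(7011, -1))) = Add(Mul(-13850, Pow(Mul(-31, Pow(Rational(-7, 17), -1)), -1)), Mul(-891, Pow(7011, -1))) = Add(Mul(-13850, Pow(Mul(-31, Rational(-17, 7)), -1)), Mul(-891, Rational(1, 7011))) = Add(Mul(-13850, Pow(Rational(527, 7), -1)), Rational(-99, 779)) = Add(Mul(-13850, Rational(7, 527)), Rational(-99, 779)) = Add(Rational(-96950, 527), Rational(-99, 779)) = Rational(-75576223, 410533)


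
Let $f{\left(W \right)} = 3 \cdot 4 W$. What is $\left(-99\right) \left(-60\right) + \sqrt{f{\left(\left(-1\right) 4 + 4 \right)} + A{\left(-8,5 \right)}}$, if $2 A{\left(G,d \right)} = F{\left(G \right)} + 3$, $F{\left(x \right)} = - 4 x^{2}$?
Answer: $5940 + \frac{i \sqrt{506}}{2} \approx 5940.0 + 11.247 i$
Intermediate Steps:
$f{\left(W \right)} = 12 W$
$A{\left(G,d \right)} = \frac{3}{2} - 2 G^{2}$ ($A{\left(G,d \right)} = \frac{- 4 G^{2} + 3}{2} = \frac{3 - 4 G^{2}}{2} = \frac{3}{2} - 2 G^{2}$)
$\left(-99\right) \left(-60\right) + \sqrt{f{\left(\left(-1\right) 4 + 4 \right)} + A{\left(-8,5 \right)}} = \left(-99\right) \left(-60\right) + \sqrt{12 \left(\left(-1\right) 4 + 4\right) + \left(\frac{3}{2} - 2 \left(-8\right)^{2}\right)} = 5940 + \sqrt{12 \left(-4 + 4\right) + \left(\frac{3}{2} - 128\right)} = 5940 + \sqrt{12 \cdot 0 + \left(\frac{3}{2} - 128\right)} = 5940 + \sqrt{0 - \frac{253}{2}} = 5940 + \sqrt{- \frac{253}{2}} = 5940 + \frac{i \sqrt{506}}{2}$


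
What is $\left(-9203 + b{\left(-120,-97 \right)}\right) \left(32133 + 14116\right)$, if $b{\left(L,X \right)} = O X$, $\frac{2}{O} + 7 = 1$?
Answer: $- \frac{1272402488}{3} \approx -4.2413 \cdot 10^{8}$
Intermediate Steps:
$O = - \frac{1}{3}$ ($O = \frac{2}{-7 + 1} = \frac{2}{-6} = 2 \left(- \frac{1}{6}\right) = - \frac{1}{3} \approx -0.33333$)
$b{\left(L,X \right)} = - \frac{X}{3}$
$\left(-9203 + b{\left(-120,-97 \right)}\right) \left(32133 + 14116\right) = \left(-9203 - - \frac{97}{3}\right) \left(32133 + 14116\right) = \left(-9203 + \frac{97}{3}\right) 46249 = \left(- \frac{27512}{3}\right) 46249 = - \frac{1272402488}{3}$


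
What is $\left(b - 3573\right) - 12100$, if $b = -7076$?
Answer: $-22749$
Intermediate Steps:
$\left(b - 3573\right) - 12100 = \left(-7076 - 3573\right) - 12100 = -10649 - 12100 = -22749$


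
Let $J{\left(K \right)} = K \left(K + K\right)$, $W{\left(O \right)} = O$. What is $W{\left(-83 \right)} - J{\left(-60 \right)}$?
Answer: $-7283$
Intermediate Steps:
$J{\left(K \right)} = 2 K^{2}$ ($J{\left(K \right)} = K 2 K = 2 K^{2}$)
$W{\left(-83 \right)} - J{\left(-60 \right)} = -83 - 2 \left(-60\right)^{2} = -83 - 2 \cdot 3600 = -83 - 7200 = -7283$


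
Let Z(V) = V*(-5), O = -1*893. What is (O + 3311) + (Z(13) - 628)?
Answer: 1725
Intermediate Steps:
O = -893
Z(V) = -5*V
(O + 3311) + (Z(13) - 628) = (-893 + 3311) + (-5*13 - 628) = 2418 + (-65 - 628) = 2418 - 693 = 1725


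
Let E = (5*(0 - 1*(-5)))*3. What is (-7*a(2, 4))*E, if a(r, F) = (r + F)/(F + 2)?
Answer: -525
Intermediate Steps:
a(r, F) = (F + r)/(2 + F)
E = 75 (E = (5*(0 + 5))*3 = (5*5)*3 = 25*3 = 75)
(-7*a(2, 4))*E = -7*(4 + 2)/(2 + 4)*75 = -7*6/6*75 = -7*1*75 = -7*75 = -525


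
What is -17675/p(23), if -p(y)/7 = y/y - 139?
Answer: -2525/138 ≈ -18.297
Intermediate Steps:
p(y) = 966 (p(y) = -7*(y/y - 139) = -7*(1 - 139) = -7*(-138) = 966)
-17675/p(23) = -17675/966 = -17675*1/966 = -2525/138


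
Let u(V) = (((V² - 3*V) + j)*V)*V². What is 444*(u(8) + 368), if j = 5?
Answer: 10393152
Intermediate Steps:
u(V) = V³*(5 + V² - 3*V) (u(V) = (((V² - 3*V) + 5)*V)*V² = ((5 + V² - 3*V)*V)*V² = (V*(5 + V² - 3*V))*V² = V³*(5 + V² - 3*V))
444*(u(8) + 368) = 444*(8³*(5 + 8² - 3*8) + 368) = 444*(512*(5 + 64 - 24) + 368) = 444*(512*45 + 368) = 444*(23040 + 368) = 444*23408 = 10393152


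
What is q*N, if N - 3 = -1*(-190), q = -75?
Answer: -14475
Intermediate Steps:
N = 193 (N = 3 - 1*(-190) = 3 + 190 = 193)
q*N = -75*193 = -14475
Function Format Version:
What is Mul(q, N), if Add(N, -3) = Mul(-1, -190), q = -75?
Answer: -14475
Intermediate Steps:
N = 193 (N = Add(3, Mul(-1, -190)) = Add(3, 190) = 193)
Mul(q, N) = Mul(-75, 193) = -14475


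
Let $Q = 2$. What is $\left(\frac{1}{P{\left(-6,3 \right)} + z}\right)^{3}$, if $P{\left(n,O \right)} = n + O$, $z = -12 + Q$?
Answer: $- \frac{1}{2197} \approx -0.00045517$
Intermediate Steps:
$z = -10$ ($z = -12 + 2 = -10$)
$P{\left(n,O \right)} = O + n$
$\left(\frac{1}{P{\left(-6,3 \right)} + z}\right)^{3} = \left(\frac{1}{\left(3 - 6\right) - 10}\right)^{3} = \left(\frac{1}{-3 - 10}\right)^{3} = \left(\frac{1}{-13}\right)^{3} = \left(- \frac{1}{13}\right)^{3} = - \frac{1}{2197}$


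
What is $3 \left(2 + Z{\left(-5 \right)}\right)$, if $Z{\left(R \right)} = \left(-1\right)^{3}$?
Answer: $3$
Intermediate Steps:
$Z{\left(R \right)} = -1$
$3 \left(2 + Z{\left(-5 \right)}\right) = 3 \left(2 - 1\right) = 3 \cdot 1 = 3$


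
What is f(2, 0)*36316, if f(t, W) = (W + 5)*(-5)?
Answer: -907900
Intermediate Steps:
f(t, W) = -25 - 5*W (f(t, W) = (5 + W)*(-5) = -25 - 5*W)
f(2, 0)*36316 = (-25 - 5*0)*36316 = (-25 + 0)*36316 = -25*36316 = -907900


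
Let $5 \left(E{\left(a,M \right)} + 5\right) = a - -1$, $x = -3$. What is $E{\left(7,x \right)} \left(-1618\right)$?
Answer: $\frac{27506}{5} \approx 5501.2$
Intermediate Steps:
$E{\left(a,M \right)} = - \frac{24}{5} + \frac{a}{5}$ ($E{\left(a,M \right)} = -5 + \frac{a - -1}{5} = -5 + \frac{a + 1}{5} = -5 + \frac{1 + a}{5} = -5 + \left(\frac{1}{5} + \frac{a}{5}\right) = - \frac{24}{5} + \frac{a}{5}$)
$E{\left(7,x \right)} \left(-1618\right) = \left(- \frac{24}{5} + \frac{1}{5} \cdot 7\right) \left(-1618\right) = \left(- \frac{24}{5} + \frac{7}{5}\right) \left(-1618\right) = \left(- \frac{17}{5}\right) \left(-1618\right) = \frac{27506}{5}$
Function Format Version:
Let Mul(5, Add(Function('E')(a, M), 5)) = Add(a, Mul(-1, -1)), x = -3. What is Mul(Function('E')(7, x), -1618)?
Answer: Rational(27506, 5) ≈ 5501.2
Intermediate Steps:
Function('E')(a, M) = Add(Rational(-24, 5), Mul(Rational(1, 5), a)) (Function('E')(a, M) = Add(-5, Mul(Rational(1, 5), Add(a, Mul(-1, -1)))) = Add(-5, Mul(Rational(1, 5), Add(a, 1))) = Add(-5, Mul(Rational(1, 5), Add(1, a))) = Add(-5, Add(Rational(1, 5), Mul(Rational(1, 5), a))) = Add(Rational(-24, 5), Mul(Rational(1, 5), a)))
Mul(Function('E')(7, x), -1618) = Mul(Add(Rational(-24, 5), Mul(Rational(1, 5), 7)), -1618) = Mul(Add(Rational(-24, 5), Rational(7, 5)), -1618) = Mul(Rational(-17, 5), -1618) = Rational(27506, 5)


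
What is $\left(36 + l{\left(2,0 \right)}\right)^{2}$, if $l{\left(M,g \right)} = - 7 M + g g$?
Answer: $484$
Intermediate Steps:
$l{\left(M,g \right)} = g^{2} - 7 M$ ($l{\left(M,g \right)} = - 7 M + g^{2} = g^{2} - 7 M$)
$\left(36 + l{\left(2,0 \right)}\right)^{2} = \left(36 + \left(0^{2} - 14\right)\right)^{2} = \left(36 + \left(0 - 14\right)\right)^{2} = \left(36 - 14\right)^{2} = 22^{2} = 484$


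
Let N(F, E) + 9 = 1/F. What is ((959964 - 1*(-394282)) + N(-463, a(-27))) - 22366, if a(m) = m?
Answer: 616656272/463 ≈ 1.3319e+6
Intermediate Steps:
N(F, E) = -9 + 1/F
((959964 - 1*(-394282)) + N(-463, a(-27))) - 22366 = ((959964 - 1*(-394282)) + (-9 + 1/(-463))) - 22366 = ((959964 + 394282) + (-9 - 1/463)) - 22366 = (1354246 - 4168/463) - 22366 = 627011730/463 - 22366 = 616656272/463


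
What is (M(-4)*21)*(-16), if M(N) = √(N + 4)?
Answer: 0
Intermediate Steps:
M(N) = √(4 + N)
(M(-4)*21)*(-16) = (√(4 - 4)*21)*(-16) = (√0*21)*(-16) = (0*21)*(-16) = 0*(-16) = 0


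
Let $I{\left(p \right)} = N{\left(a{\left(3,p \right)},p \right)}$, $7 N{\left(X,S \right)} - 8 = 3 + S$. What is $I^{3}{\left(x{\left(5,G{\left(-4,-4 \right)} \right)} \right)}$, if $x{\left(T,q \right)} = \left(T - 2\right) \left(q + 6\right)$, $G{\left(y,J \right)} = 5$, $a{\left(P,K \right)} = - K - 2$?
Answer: $\frac{85184}{343} \approx 248.35$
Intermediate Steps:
$a{\left(P,K \right)} = -2 - K$
$N{\left(X,S \right)} = \frac{11}{7} + \frac{S}{7}$ ($N{\left(X,S \right)} = \frac{8}{7} + \frac{3 + S}{7} = \frac{8}{7} + \left(\frac{3}{7} + \frac{S}{7}\right) = \frac{11}{7} + \frac{S}{7}$)
$x{\left(T,q \right)} = \left(-2 + T\right) \left(6 + q\right)$
$I{\left(p \right)} = \frac{11}{7} + \frac{p}{7}$
$I^{3}{\left(x{\left(5,G{\left(-4,-4 \right)} \right)} \right)} = \left(\frac{11}{7} + \frac{-12 - 10 + 6 \cdot 5 + 5 \cdot 5}{7}\right)^{3} = \left(\frac{11}{7} + \frac{-12 - 10 + 30 + 25}{7}\right)^{3} = \left(\frac{11}{7} + \frac{1}{7} \cdot 33\right)^{3} = \left(\frac{11}{7} + \frac{33}{7}\right)^{3} = \left(\frac{44}{7}\right)^{3} = \frac{85184}{343}$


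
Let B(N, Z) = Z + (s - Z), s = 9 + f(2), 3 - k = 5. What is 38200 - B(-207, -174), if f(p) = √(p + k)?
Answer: 38191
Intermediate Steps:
k = -2 (k = 3 - 1*5 = 3 - 5 = -2)
f(p) = √(-2 + p) (f(p) = √(p - 2) = √(-2 + p))
s = 9 (s = 9 + √(-2 + 2) = 9 + √0 = 9 + 0 = 9)
B(N, Z) = 9 (B(N, Z) = Z + (9 - Z) = 9)
38200 - B(-207, -174) = 38200 - 1*9 = 38200 - 9 = 38191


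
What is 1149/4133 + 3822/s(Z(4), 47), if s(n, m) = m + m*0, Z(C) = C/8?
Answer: 15850329/194251 ≈ 81.597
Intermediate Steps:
Z(C) = C/8 (Z(C) = C*(⅛) = C/8)
s(n, m) = m (s(n, m) = m + 0 = m)
1149/4133 + 3822/s(Z(4), 47) = 1149/4133 + 3822/47 = 15850329/194251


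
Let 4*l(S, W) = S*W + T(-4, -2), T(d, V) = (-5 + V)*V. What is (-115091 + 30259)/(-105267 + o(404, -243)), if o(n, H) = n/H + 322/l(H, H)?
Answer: 1217535077088/1510848059971 ≈ 0.80586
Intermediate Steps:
T(d, V) = V*(-5 + V)
l(S, W) = 7/2 + S*W/4 (l(S, W) = (S*W - 2*(-5 - 2))/4 = (S*W - 2*(-7))/4 = (S*W + 14)/4 = (14 + S*W)/4 = 7/2 + S*W/4)
o(n, H) = 322/(7/2 + H**2/4) + n/H (o(n, H) = n/H + 322/(7/2 + H*H/4) = n/H + 322/(7/2 + H**2/4) = 322/(7/2 + H**2/4) + n/H)
(-115091 + 30259)/(-105267 + o(404, -243)) = (-115091 + 30259)/(-105267 + (1288*(-243) + 404*(14 + (-243)**2))/((-243)*(14 + (-243)**2))) = -84832/(-105267 - (-312984 + 404*(14 + 59049))/(243*(14 + 59049))) = -84832/(-105267 - 1/243*(-312984 + 404*59063)/59063) = -84832/(-105267 - 1/243*1/59063*(-312984 + 23861452)) = -84832/(-105267 - 1/243*1/59063*23548468) = -84832/(-105267 - 23548468/14352309) = -84832/(-1510848059971/14352309) = -84832*(-14352309/1510848059971) = 1217535077088/1510848059971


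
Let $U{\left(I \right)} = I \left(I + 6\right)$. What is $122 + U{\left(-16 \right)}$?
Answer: $282$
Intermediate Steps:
$U{\left(I \right)} = I \left(6 + I\right)$
$122 + U{\left(-16 \right)} = 122 - 16 \left(6 - 16\right) = 122 - -160 = 122 + 160 = 282$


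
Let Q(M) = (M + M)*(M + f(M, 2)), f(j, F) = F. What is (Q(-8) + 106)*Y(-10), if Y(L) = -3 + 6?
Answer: 606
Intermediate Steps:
Q(M) = 2*M*(2 + M) (Q(M) = (M + M)*(M + 2) = (2*M)*(2 + M) = 2*M*(2 + M))
Y(L) = 3
(Q(-8) + 106)*Y(-10) = (2*(-8)*(2 - 8) + 106)*3 = (2*(-8)*(-6) + 106)*3 = (96 + 106)*3 = 202*3 = 606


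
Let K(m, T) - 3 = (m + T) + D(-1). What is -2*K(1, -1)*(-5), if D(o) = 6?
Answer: 90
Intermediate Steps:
K(m, T) = 9 + T + m (K(m, T) = 3 + ((m + T) + 6) = 3 + ((T + m) + 6) = 3 + (6 + T + m) = 9 + T + m)
-2*K(1, -1)*(-5) = -2*(9 - 1 + 1)*(-5) = -2*9*(-5) = -18*(-5) = 90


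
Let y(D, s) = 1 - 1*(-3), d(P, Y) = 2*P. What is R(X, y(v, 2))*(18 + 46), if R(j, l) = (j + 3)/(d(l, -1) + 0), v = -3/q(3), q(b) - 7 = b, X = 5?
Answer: 64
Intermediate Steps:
q(b) = 7 + b
v = -3/10 (v = -3/(7 + 3) = -3/10 ≈ -0.30000)
y(D, s) = 4 (y(D, s) = 1 + 3 = 4)
R(j, l) = (3 + j)/(2*l) (R(j, l) = (j + 3)/(2*l + 0) = (3 + j)/((2*l)) = (3 + j)*(1/(2*l)) = (3 + j)/(2*l))
R(X, y(v, 2))*(18 + 46) = ((½)*(3 + 5)/4)*(18 + 46) = ((½)*(¼)*8)*64 = 1*64 = 64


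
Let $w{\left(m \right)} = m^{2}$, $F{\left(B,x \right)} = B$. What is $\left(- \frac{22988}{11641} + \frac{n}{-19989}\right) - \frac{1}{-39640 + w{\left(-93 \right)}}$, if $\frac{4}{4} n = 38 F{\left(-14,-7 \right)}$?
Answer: $- \frac{2006917885853}{1030193741637} \approx -1.9481$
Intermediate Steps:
$n = -532$ ($n = 38 \left(-14\right) = -532$)
$\left(- \frac{22988}{11641} + \frac{n}{-19989}\right) - \frac{1}{-39640 + w{\left(-93 \right)}} = \left(- \frac{22988}{11641} - \frac{532}{-19989}\right) - \frac{1}{-39640 + \left(-93\right)^{2}} = \left(\left(-22988\right) \frac{1}{11641} - - \frac{532}{19989}\right) - \frac{1}{-39640 + 8649} = \left(- \frac{3284}{1663} + \frac{532}{19989}\right) - \frac{1}{-30991} = - \frac{64759160}{33241707} - - \frac{1}{30991} = - \frac{64759160}{33241707} + \frac{1}{30991} = - \frac{2006917885853}{1030193741637}$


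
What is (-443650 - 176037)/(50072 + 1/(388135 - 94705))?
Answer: -181834756410/14692626961 ≈ -12.376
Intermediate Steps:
(-443650 - 176037)/(50072 + 1/(388135 - 94705)) = -619687/(50072 + 1/293430) = -619687/14692626961/293430 = -619687*293430/14692626961 = -181834756410/14692626961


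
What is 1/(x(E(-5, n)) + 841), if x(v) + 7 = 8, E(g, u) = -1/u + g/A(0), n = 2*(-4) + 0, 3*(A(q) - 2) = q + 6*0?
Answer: 1/842 ≈ 0.0011876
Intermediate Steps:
A(q) = 2 + q/3 (A(q) = 2 + (q + 6*0)/3 = 2 + (q + 0)/3 = 2 + q/3)
n = -8 (n = -8 + 0 = -8)
E(g, u) = g/2 - 1/u (E(g, u) = -1/u + g/(2 + (⅓)*0) = -1/u + g/(2 + 0) = -1/u + g/2 = g/2 - 1/u)
x(v) = 1 (x(v) = -7 + 8 = 1)
1/(x(E(-5, n)) + 841) = 1/(1 + 841) = 1/842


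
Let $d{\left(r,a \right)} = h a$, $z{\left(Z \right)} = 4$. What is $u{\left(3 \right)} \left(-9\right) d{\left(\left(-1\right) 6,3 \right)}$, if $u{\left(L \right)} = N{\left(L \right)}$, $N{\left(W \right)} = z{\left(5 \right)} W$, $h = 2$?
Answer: $-648$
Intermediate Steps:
$N{\left(W \right)} = 4 W$
$u{\left(L \right)} = 4 L$
$d{\left(r,a \right)} = 2 a$
$u{\left(3 \right)} \left(-9\right) d{\left(\left(-1\right) 6,3 \right)} = 4 \cdot 3 \left(-9\right) 2 \cdot 3 = 12 \left(-9\right) 6 = \left(-108\right) 6 = -648$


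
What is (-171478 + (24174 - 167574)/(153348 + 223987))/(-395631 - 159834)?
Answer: 12940958906/41919277155 ≈ 0.30871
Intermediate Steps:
(-171478 + (24174 - 167574)/(153348 + 223987))/(-395631 - 159834) = (-171478 - 143400/377335)/(-555465) = (-171478 - 143400*1/377335)*(-1/555465) = (-171478 - 28680/75467)*(-1/555465) = -12940958906/75467*(-1/555465) = 12940958906/41919277155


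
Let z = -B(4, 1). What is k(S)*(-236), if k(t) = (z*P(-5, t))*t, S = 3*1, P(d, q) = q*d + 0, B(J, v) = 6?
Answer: -63720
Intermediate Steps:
P(d, q) = d*q (P(d, q) = d*q + 0 = d*q)
S = 3
z = -6 (z = -1*6 = -6)
k(t) = 30*t² (k(t) = (-(-30)*t)*t = (30*t)*t = 30*t²)
k(S)*(-236) = (30*3²)*(-236) = (30*9)*(-236) = 270*(-236) = -63720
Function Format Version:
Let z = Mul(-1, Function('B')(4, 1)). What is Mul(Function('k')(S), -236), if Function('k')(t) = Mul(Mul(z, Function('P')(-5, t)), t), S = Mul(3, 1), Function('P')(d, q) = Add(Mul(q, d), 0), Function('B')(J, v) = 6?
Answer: -63720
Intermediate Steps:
Function('P')(d, q) = Mul(d, q) (Function('P')(d, q) = Add(Mul(d, q), 0) = Mul(d, q))
S = 3
z = -6 (z = Mul(-1, 6) = -6)
Function('k')(t) = Mul(30, Pow(t, 2)) (Function('k')(t) = Mul(Mul(-6, Mul(-5, t)), t) = Mul(Mul(30, t), t) = Mul(30, Pow(t, 2)))
Mul(Function('k')(S), -236) = Mul(Mul(30, Pow(3, 2)), -236) = Mul(Mul(30, 9), -236) = Mul(270, -236) = -63720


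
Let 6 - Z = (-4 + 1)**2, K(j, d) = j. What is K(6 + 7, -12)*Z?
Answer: -39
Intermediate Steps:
Z = -3 (Z = 6 - (-4 + 1)**2 = 6 - 1*(-3)**2 = 6 - 1*9 = 6 - 9 = -3)
K(6 + 7, -12)*Z = (6 + 7)*(-3) = 13*(-3) = -39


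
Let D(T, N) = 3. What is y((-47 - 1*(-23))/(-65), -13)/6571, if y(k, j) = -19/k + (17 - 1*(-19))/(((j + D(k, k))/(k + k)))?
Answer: -422111/51253800 ≈ -0.0082357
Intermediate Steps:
y(k, j) = -19/k + 72*k/(3 + j) (y(k, j) = -19/k + (17 - 1*(-19))/(((j + 3)/(k + k))) = -19/k + (17 + 19)/(((3 + j)/((2*k)))) = -19/k + 36/(((3 + j)*(1/(2*k)))) = -19/k + 36/(((3 + j)/(2*k))) = -19/k + 36*(2*k/(3 + j)) = -19/k + 72*k/(3 + j))
y((-47 - 1*(-23))/(-65), -13)/6571 = ((-57 - 19*(-13) + 72*((-47 - 1*(-23))/(-65))²)/((((-47 - 1*(-23))/(-65)))*(3 - 13)))/6571 = ((-57 + 247 + 72*((-47 + 23)*(-1/65))²)/(((-47 + 23)*(-1/65))*(-10)))*(1/6571) = (-⅒*(-57 + 247 + 72*(-24*(-1/65))²)/(-24*(-1/65)))*(1/6571) = (-⅒*(-57 + 247 + 72*(24/65)²)/(24/65))*(1/6571) = ((65/24)*(-⅒)*(-57 + 247 + 72*(576/4225)))*(1/6571) = ((65/24)*(-⅒)*(-57 + 247 + 41472/4225))*(1/6571) = ((65/24)*(-⅒)*(844222/4225))*(1/6571) = -422111/7800*1/6571 = -422111/51253800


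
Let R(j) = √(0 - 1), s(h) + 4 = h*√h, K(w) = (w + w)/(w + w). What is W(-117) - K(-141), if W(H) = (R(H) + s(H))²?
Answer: -1 + (4 - I + 351*I*√13)² ≈ -1.5991e+6 + 10116.0*I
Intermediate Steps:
K(w) = 1 (K(w) = (2*w)/((2*w)) = (2*w)*(1/(2*w)) = 1)
s(h) = -4 + h^(3/2) (s(h) = -4 + h*√h = -4 + h^(3/2))
R(j) = I (R(j) = √(-1) = I)
W(H) = (-4 + I + H^(3/2))² (W(H) = (I + (-4 + H^(3/2)))² = (-4 + I + H^(3/2))²)
W(-117) - K(-141) = (-4 + I + (-117)^(3/2))² - 1*1 = (-4 + I - 351*I*√13)² - 1 = -1 + (-4 + I - 351*I*√13)²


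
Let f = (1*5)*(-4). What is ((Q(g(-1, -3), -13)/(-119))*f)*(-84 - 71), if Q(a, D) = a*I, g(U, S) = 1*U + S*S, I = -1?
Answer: 24800/119 ≈ 208.40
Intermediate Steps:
g(U, S) = U + S²
Q(a, D) = -a (Q(a, D) = a*(-1) = -a)
f = -20 (f = 5*(-4) = -20)
((Q(g(-1, -3), -13)/(-119))*f)*(-84 - 71) = ((-(-1 + (-3)²)/(-119))*(-20))*(-84 - 71) = ((-(-1 + 9)*(-1/119))*(-20))*(-155) = ((-1*8*(-1/119))*(-20))*(-155) = (-8*(-1/119)*(-20))*(-155) = ((8/119)*(-20))*(-155) = -160/119*(-155) = 24800/119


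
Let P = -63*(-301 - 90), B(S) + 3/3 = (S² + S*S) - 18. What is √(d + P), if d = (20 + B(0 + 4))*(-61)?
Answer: 2*√5655 ≈ 150.40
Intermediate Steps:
B(S) = -19 + 2*S² (B(S) = -1 + ((S² + S*S) - 18) = -1 + ((S² + S²) - 18) = -1 + (2*S² - 18) = -1 + (-18 + 2*S²) = -19 + 2*S²)
P = 24633 (P = -63*(-391) = 24633)
d = -2013 (d = (20 + (-19 + 2*(0 + 4)²))*(-61) = (20 + (-19 + 2*4²))*(-61) = (20 + (-19 + 2*16))*(-61) = (20 + (-19 + 32))*(-61) = (20 + 13)*(-61) = 33*(-61) = -2013)
√(d + P) = √(-2013 + 24633) = √22620 = 2*√5655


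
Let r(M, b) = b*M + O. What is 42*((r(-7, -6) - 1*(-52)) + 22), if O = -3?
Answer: 4746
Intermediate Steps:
r(M, b) = -3 + M*b (r(M, b) = b*M - 3 = M*b - 3 = -3 + M*b)
42*((r(-7, -6) - 1*(-52)) + 22) = 42*(((-3 - 7*(-6)) - 1*(-52)) + 22) = 42*(((-3 + 42) + 52) + 22) = 42*((39 + 52) + 22) = 42*(91 + 22) = 42*113 = 4746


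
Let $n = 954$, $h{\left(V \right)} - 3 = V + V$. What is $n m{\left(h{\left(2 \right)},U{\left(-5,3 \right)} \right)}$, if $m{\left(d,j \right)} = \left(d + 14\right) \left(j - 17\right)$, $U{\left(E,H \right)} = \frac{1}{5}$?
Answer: $- \frac{1682856}{5} \approx -3.3657 \cdot 10^{5}$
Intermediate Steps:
$h{\left(V \right)} = 3 + 2 V$ ($h{\left(V \right)} = 3 + \left(V + V\right) = 3 + 2 V$)
$U{\left(E,H \right)} = \frac{1}{5}$
$m{\left(d,j \right)} = \left(-17 + j\right) \left(14 + d\right)$ ($m{\left(d,j \right)} = \left(14 + d\right) \left(-17 + j\right) = \left(-17 + j\right) \left(14 + d\right)$)
$n m{\left(h{\left(2 \right)},U{\left(-5,3 \right)} \right)} = 954 \left(-238 - 17 \left(3 + 2 \cdot 2\right) + 14 \cdot \frac{1}{5} + \left(3 + 2 \cdot 2\right) \frac{1}{5}\right) = 954 \left(-238 - 17 \left(3 + 4\right) + \frac{14}{5} + \left(3 + 4\right) \frac{1}{5}\right) = 954 \left(-238 - 119 + \frac{14}{5} + 7 \cdot \frac{1}{5}\right) = 954 \left(-238 - 119 + \frac{14}{5} + \frac{7}{5}\right) = 954 \left(- \frac{1764}{5}\right) = - \frac{1682856}{5}$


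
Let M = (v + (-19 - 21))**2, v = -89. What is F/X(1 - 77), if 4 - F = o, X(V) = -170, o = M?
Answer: 16637/170 ≈ 97.865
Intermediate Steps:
M = 16641 (M = (-89 + (-19 - 21))**2 = (-89 - 40)**2 = (-129)**2 = 16641)
o = 16641
F = -16637 (F = 4 - 1*16641 = 4 - 16641 = -16637)
F/X(1 - 77) = -16637/(-170) = -16637*(-1/170) = 16637/170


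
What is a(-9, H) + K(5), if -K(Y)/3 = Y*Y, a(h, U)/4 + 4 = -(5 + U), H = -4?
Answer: -95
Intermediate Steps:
a(h, U) = -36 - 4*U (a(h, U) = -16 + 4*(-(5 + U)) = -16 + 4*(-5 - U) = -16 + (-20 - 4*U) = -36 - 4*U)
K(Y) = -3*Y**2 (K(Y) = -3*Y*Y = -3*Y**2)
a(-9, H) + K(5) = (-36 - 4*(-4)) - 3*5**2 = (-36 + 16) - 3*25 = -20 - 75 = -95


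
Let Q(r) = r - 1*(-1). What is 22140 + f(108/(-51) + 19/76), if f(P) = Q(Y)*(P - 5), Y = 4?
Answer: 1503185/68 ≈ 22106.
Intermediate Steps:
Q(r) = 1 + r (Q(r) = r + 1 = 1 + r)
f(P) = -25 + 5*P (f(P) = (1 + 4)*(P - 5) = 5*(-5 + P) = -25 + 5*P)
22140 + f(108/(-51) + 19/76) = 22140 + (-25 + 5*(108/(-51) + 19/76)) = 22140 + (-25 + 5*(108*(-1/51) + 19*(1/76))) = 22140 + (-25 + 5*(-36/17 + 1/4)) = 22140 + (-25 + 5*(-127/68)) = 22140 + (-25 - 635/68) = 22140 - 2335/68 = 1503185/68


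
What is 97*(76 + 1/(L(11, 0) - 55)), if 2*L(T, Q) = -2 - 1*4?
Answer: 427479/58 ≈ 7370.3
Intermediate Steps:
L(T, Q) = -3 (L(T, Q) = (-2 - 1*4)/2 = (-2 - 4)/2 = (½)*(-6) = -3)
97*(76 + 1/(L(11, 0) - 55)) = 97*(76 + 1/(-3 - 55)) = 97*(76 + 1/(-58)) = 97*(76 - 1/58) = 97*(4407/58) = 427479/58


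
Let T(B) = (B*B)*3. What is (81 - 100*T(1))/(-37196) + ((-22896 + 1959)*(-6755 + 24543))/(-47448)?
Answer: 577200763537/73536492 ≈ 7849.2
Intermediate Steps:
T(B) = 3*B² (T(B) = B²*3 = 3*B²)
(81 - 100*T(1))/(-37196) + ((-22896 + 1959)*(-6755 + 24543))/(-47448) = (81 - 300*1²)/(-37196) + ((-22896 + 1959)*(-6755 + 24543))/(-47448) = (81 - 300)*(-1/37196) - 20937*17788*(-1/47448) = (81 - 100*3)*(-1/37196) - 372427356*(-1/47448) = (81 - 300)*(-1/37196) + 31035613/3954 = -219*(-1/37196) + 31035613/3954 = 219/37196 + 31035613/3954 = 577200763537/73536492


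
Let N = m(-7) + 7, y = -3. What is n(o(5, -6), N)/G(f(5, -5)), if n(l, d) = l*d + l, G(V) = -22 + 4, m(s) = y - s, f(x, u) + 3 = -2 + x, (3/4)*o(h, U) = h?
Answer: -40/9 ≈ -4.4444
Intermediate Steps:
o(h, U) = 4*h/3
f(x, u) = -5 + x (f(x, u) = -3 + (-2 + x) = -5 + x)
m(s) = -3 - s
G(V) = -18
N = 11 (N = (-3 - 1*(-7)) + 7 = (-3 + 7) + 7 = 4 + 7 = 11)
n(l, d) = l + d*l (n(l, d) = d*l + l = l + d*l)
n(o(5, -6), N)/G(f(5, -5)) = (((4/3)*5)*(1 + 11))/(-18) = ((20/3)*12)*(-1/18) = 80*(-1/18) = -40/9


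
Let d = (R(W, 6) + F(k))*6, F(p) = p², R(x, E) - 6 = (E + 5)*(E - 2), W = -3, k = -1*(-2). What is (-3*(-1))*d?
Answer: 972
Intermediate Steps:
k = 2
R(x, E) = 6 + (-2 + E)*(5 + E) (R(x, E) = 6 + (E + 5)*(E - 2) = 6 + (5 + E)*(-2 + E) = 6 + (-2 + E)*(5 + E))
d = 324 (d = ((-4 + 6² + 3*6) + 2²)*6 = ((-4 + 36 + 18) + 4)*6 = (50 + 4)*6 = 54*6 = 324)
(-3*(-1))*d = -3*(-1)*324 = 3*324 = 972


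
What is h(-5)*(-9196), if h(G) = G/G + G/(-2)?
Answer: -32186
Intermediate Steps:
h(G) = 1 - G/2 (h(G) = 1 + G*(-½) = 1 - G/2)
h(-5)*(-9196) = (1 - ½*(-5))*(-9196) = (1 + 5/2)*(-9196) = (7/2)*(-9196) = -32186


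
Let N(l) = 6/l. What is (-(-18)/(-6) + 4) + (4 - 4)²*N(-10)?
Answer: 1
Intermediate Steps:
(-(-18)/(-6) + 4) + (4 - 4)²*N(-10) = (-(-18)/(-6) + 4) + (4 - 4)²*(6/(-10)) = (-(-18)*(-1)/6 + 4) + 0²*(6*(-⅒)) = (-3*1 + 4) + 0*(-⅗) = (-3 + 4) + 0 = 1 + 0 = 1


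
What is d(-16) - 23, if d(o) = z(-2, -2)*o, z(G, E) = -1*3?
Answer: 25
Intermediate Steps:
z(G, E) = -3
d(o) = -3*o
d(-16) - 23 = -3*(-16) - 23 = 48 - 23 = 25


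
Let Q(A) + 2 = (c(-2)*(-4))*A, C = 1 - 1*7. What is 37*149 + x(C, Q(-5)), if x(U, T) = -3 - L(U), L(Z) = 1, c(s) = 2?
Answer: 5509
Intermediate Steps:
C = -6 (C = 1 - 7 = -6)
Q(A) = -2 - 8*A (Q(A) = -2 + (2*(-4))*A = -2 - 8*A)
x(U, T) = -4 (x(U, T) = -3 - 1*1 = -3 - 1 = -4)
37*149 + x(C, Q(-5)) = 37*149 - 4 = 5513 - 4 = 5509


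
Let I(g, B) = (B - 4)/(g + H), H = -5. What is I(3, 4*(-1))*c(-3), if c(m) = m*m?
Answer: 36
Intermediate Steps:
c(m) = m²
I(g, B) = (-4 + B)/(-5 + g) (I(g, B) = (B - 4)/(g - 5) = (-4 + B)/(-5 + g))
I(3, 4*(-1))*c(-3) = ((-4 + 4*(-1))/(-5 + 3))*(-3)² = ((-4 - 4)/(-2))*9 = -½*(-8)*9 = 4*9 = 36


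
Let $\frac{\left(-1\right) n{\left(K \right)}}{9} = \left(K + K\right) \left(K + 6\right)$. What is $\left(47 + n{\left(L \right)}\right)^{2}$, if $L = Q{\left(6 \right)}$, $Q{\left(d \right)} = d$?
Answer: $1560001$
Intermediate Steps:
$L = 6$
$n{\left(K \right)} = - 18 K \left(6 + K\right)$ ($n{\left(K \right)} = - 9 \left(K + K\right) \left(K + 6\right) = - 9 \cdot 2 K \left(6 + K\right) = - 18 K \left(6 + K\right)$)
$\left(47 + n{\left(L \right)}\right)^{2} = \left(47 - 108 \left(6 + 6\right)\right)^{2} = \left(47 - 108 \cdot 12\right)^{2} = \left(47 - 1296\right)^{2} = \left(-1249\right)^{2} = 1560001$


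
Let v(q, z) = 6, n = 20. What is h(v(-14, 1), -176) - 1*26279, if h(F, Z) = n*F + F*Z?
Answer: -27215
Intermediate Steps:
h(F, Z) = 20*F + F*Z
h(v(-14, 1), -176) - 1*26279 = 6*(20 - 176) - 1*26279 = 6*(-156) - 26279 = -936 - 26279 = -27215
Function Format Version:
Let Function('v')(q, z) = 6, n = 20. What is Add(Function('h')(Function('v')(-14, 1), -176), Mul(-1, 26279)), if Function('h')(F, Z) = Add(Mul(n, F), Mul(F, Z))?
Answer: -27215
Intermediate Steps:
Function('h')(F, Z) = Add(Mul(20, F), Mul(F, Z))
Add(Function('h')(Function('v')(-14, 1), -176), Mul(-1, 26279)) = Add(Mul(6, Add(20, -176)), Mul(-1, 26279)) = Add(Mul(6, -156), -26279) = Add(-936, -26279) = -27215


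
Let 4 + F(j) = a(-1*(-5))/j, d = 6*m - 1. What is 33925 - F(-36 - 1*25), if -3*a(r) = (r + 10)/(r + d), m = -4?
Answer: 8278677/244 ≈ 33929.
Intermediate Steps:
d = -25 (d = 6*(-4) - 1 = -24 - 1 = -25)
a(r) = -(10 + r)/(3*(-25 + r)) (a(r) = -(r + 10)/(3*(r - 25)) = -(10 + r)/(3*(-25 + r)))
F(j) = -4 + 1/(4*j) (F(j) = -4 + ((-10 - (-1)*(-5))/(3*(-25 - 1*(-5))))/j = -4 + ((-10 - 1*5)/(3*(-25 + 5)))/j = -4 + ((⅓)*(-10 - 5)/(-20))/j = -4 + ((⅓)*(-1/20)*(-15))/j = -4 + 1/(4*j))
33925 - F(-36 - 1*25) = 33925 - (-4 + 1/(4*(-36 - 1*25))) = 33925 - (-4 + 1/(4*(-36 - 25))) = 33925 - (-4 + (¼)/(-61)) = 33925 - (-4 + (¼)*(-1/61)) = 33925 - (-4 - 1/244) = 33925 - 1*(-977/244) = 33925 + 977/244 = 8278677/244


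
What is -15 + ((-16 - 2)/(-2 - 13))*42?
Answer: 177/5 ≈ 35.400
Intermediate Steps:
-15 + ((-16 - 2)/(-2 - 13))*42 = -15 - 18/(-15)*42 = -15 - 18*(-1/15)*42 = -15 + (6/5)*42 = -15 + 252/5 = 177/5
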